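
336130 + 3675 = 339805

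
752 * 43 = 32336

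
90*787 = 70830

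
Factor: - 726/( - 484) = 2^(- 1) * 3^1= 3/2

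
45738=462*99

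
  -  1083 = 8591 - 9674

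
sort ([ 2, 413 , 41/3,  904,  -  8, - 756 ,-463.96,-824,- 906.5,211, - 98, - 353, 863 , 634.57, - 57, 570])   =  [ - 906.5, - 824,  -  756, - 463.96, - 353, - 98, - 57, - 8, 2, 41/3,211, 413,  570, 634.57,863 , 904 ]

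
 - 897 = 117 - 1014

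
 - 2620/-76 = 34 + 9/19 =34.47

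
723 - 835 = -112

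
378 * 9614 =3634092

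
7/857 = 7/857 = 0.01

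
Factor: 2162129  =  751^1 * 2879^1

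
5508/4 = 1377 = 1377.00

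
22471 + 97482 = 119953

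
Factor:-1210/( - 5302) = 55/241 = 5^1*11^1 *241^ ( - 1 )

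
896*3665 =3283840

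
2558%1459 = 1099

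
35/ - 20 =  - 2 + 1/4 = -1.75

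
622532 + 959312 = 1581844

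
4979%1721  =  1537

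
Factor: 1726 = 2^1*863^1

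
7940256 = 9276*856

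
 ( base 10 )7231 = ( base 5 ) 212411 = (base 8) 16077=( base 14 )28C7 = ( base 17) 1806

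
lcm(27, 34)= 918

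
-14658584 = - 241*60824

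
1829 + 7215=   9044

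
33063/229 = 33063/229 = 144.38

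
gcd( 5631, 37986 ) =3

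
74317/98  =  74317/98 = 758.34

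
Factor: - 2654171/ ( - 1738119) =3^( - 1 )*13^1*61^1*137^( - 1)*3347^1*4229^(  -  1 )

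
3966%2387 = 1579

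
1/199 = 1/199 = 0.01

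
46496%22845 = 806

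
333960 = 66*5060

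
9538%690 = 568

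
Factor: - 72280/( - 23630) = 2^2*13^1*17^(-1 ) = 52/17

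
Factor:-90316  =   - 2^2 * 67^1 * 337^1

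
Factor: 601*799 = 17^1 * 47^1* 601^1 = 480199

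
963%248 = 219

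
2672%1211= 250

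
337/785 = 337/785 = 0.43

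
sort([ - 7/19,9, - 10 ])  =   [ - 10,-7/19, 9]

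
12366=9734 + 2632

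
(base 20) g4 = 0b101000100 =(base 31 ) ae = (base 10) 324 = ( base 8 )504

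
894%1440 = 894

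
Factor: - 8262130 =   -  2^1*5^1*47^1*17579^1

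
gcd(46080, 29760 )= 960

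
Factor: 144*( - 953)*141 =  - 19349712 = - 2^4*3^3*47^1*953^1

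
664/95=664/95  =  6.99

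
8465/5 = 1693=1693.00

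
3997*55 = 219835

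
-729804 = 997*( - 732)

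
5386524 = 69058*78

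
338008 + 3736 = 341744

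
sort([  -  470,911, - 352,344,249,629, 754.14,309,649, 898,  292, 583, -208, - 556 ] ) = [ - 556, -470,-352, - 208 , 249, 292,309,344,  583,629, 649,754.14,898,911 ] 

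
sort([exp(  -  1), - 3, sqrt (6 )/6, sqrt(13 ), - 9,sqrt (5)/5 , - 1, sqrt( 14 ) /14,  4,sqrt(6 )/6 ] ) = [ - 9, - 3, - 1, sqrt( 14)/14, exp ( - 1), sqrt (6)/6, sqrt( 6)/6, sqrt ( 5)/5,sqrt (13), 4 ] 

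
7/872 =7/872=   0.01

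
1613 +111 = 1724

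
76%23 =7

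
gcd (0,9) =9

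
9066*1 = 9066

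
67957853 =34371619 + 33586234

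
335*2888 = 967480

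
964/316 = 3  +  4/79 = 3.05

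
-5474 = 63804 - 69278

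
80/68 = 1+3/17 = 1.18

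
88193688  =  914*96492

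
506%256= 250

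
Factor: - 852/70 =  - 426/35 =- 2^1*3^1*5^(-1)*7^( - 1)*71^1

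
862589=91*9479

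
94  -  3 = 91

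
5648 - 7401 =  - 1753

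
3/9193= 3/9193  =  0.00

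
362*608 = 220096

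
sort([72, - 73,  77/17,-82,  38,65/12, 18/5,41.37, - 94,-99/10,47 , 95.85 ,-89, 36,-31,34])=[ -94, - 89,-82,  -  73, - 31,-99/10,  18/5,77/17,  65/12,34,36,38, 41.37 , 47 , 72,95.85]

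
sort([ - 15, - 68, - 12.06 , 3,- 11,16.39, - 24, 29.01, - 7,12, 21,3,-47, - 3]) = [  -  68,  -  47, - 24, - 15,-12.06,-11, - 7, - 3,  3 , 3,12 , 16.39 , 21,29.01 ]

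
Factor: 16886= 2^1*8443^1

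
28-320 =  - 292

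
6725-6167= 558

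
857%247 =116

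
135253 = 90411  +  44842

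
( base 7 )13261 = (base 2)110111110011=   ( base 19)9gi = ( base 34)331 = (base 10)3571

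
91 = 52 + 39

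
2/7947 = 2/7947 = 0.00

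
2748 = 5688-2940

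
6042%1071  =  687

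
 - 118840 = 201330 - 320170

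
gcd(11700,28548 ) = 468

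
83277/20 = 83277/20 = 4163.85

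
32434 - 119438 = -87004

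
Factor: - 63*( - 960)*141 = 2^6 *3^4*5^1*7^1*47^1= 8527680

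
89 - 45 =44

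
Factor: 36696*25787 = 946279752 = 2^3 * 3^1 * 11^1 * 107^1*139^1 * 241^1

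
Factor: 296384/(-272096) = -2^1*421^1*773^( - 1 ) = -  842/773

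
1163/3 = 1163/3 = 387.67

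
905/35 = 25 + 6/7 = 25.86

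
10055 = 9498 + 557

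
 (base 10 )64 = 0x40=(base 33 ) 1V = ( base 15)44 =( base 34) 1u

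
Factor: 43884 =2^2*3^2*23^1*53^1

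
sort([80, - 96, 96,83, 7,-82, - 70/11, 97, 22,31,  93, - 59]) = [  -  96, - 82, - 59,-70/11, 7,22,31,80,83,93, 96,97 ] 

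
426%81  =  21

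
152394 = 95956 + 56438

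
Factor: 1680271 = 1680271^1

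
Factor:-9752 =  - 2^3*23^1*53^1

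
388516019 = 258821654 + 129694365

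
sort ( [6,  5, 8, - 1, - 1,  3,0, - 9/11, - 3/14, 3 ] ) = [ - 1, - 1, - 9/11, - 3/14, 0, 3, 3 , 5, 6  ,  8]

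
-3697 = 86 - 3783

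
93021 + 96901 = 189922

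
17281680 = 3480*4966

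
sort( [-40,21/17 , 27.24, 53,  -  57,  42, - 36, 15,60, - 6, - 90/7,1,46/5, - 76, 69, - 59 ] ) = [ - 76, - 59 , - 57,  -  40, - 36, - 90/7, - 6,1,21/17,46/5,15, 27.24,42,53,60,69 ]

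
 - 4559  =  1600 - 6159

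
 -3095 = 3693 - 6788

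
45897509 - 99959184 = -54061675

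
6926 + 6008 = 12934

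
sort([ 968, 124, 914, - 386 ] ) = [ - 386,124,914,  968 ]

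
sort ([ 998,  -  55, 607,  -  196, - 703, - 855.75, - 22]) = [ - 855.75, - 703, - 196,-55, - 22,607 , 998] 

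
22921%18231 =4690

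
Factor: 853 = 853^1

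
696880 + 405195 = 1102075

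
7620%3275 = 1070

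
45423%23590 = 21833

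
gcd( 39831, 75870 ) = 3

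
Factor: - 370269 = - 3^2*41141^1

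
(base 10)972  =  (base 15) 44c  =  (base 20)28C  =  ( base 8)1714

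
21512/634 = 10756/317 = 33.93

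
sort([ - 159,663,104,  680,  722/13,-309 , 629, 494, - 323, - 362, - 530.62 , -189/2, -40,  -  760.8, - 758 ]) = [ - 760.8, -758,  -  530.62, - 362, - 323,-309,-159,-189/2 , - 40,722/13, 104, 494,629,  663,680 ]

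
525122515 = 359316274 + 165806241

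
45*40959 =1843155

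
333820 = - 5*( - 66764 ) 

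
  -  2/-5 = 2/5 =0.40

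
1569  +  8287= 9856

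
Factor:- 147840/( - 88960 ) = 3^1 * 7^1*11^1*139^ (-1) = 231/139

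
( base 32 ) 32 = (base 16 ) 62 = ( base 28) 3e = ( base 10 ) 98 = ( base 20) 4i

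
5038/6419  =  5038/6419 =0.78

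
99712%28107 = 15391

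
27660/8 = 3457 + 1/2 = 3457.50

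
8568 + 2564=11132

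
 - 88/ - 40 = 2 + 1/5 = 2.20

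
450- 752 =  - 302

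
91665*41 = 3758265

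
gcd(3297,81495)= 3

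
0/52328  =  0=0.00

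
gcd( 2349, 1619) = 1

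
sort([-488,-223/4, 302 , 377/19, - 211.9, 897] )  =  [ - 488, - 211.9, - 223/4,377/19,302,897 ] 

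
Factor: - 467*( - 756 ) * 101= 2^2*3^3*7^1*101^1 * 467^1 = 35658252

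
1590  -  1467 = 123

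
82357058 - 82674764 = - 317706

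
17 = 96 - 79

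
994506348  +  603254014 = 1597760362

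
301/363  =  301/363 = 0.83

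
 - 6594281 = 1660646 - 8254927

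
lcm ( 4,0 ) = 0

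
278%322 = 278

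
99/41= 99/41 = 2.41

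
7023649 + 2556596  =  9580245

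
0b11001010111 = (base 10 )1623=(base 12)B33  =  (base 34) 1DP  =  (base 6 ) 11303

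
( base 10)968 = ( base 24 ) 1g8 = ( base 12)688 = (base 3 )1022212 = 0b1111001000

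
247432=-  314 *( -788 ) 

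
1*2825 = 2825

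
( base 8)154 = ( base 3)11000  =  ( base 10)108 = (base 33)39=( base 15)73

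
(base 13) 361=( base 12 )40a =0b1001001010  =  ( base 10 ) 586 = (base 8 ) 1112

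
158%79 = 0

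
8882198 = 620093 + 8262105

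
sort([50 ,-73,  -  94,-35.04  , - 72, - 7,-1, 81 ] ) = [  -  94, - 73,  -  72, -35.04, - 7,  -  1, 50,81 ]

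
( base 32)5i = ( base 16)B2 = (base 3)20121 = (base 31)5n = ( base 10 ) 178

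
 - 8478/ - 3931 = 2 + 616/3931 = 2.16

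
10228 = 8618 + 1610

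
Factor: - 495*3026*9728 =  - 2^10* 3^2*5^1*11^1 * 17^1*19^1*89^1 = -14571279360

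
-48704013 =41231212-89935225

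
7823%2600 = 23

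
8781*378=3319218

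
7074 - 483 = 6591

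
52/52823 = 52/52823 = 0.00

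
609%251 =107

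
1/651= 1/651  =  0.00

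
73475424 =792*92772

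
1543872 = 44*35088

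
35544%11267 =1743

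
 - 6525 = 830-7355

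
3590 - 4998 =-1408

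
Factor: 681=3^1*227^1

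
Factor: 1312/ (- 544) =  - 41/17 = - 17^( - 1)*41^1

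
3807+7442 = 11249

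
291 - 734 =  - 443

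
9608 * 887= 8522296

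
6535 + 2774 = 9309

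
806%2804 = 806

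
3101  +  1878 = 4979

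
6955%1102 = 343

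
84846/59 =84846/59  =  1438.07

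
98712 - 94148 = 4564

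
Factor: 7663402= 2^1 * 1367^1 * 2803^1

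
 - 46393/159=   -  46393/159=-291.78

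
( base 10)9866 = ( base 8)23212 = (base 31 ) a88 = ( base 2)10011010001010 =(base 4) 2122022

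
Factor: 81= 3^4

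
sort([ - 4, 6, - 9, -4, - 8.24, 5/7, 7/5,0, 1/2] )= [-9, - 8.24, - 4,-4, 0, 1/2, 5/7, 7/5 , 6]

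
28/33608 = 7/8402= 0.00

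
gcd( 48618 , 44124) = 6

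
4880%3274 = 1606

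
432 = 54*8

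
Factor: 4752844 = 2^2*191^1*6221^1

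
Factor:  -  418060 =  - 2^2*5^1*20903^1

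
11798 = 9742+2056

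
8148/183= 44 +32/61=44.52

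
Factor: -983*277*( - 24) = 6534984 = 2^3*3^1*277^1*983^1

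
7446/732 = 10 + 21/122=   10.17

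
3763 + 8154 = 11917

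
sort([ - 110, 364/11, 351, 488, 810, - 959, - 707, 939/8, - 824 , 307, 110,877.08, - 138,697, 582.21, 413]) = [ - 959, - 824,  -  707, - 138, - 110,364/11  ,  110,  939/8, 307, 351,413, 488 , 582.21, 697, 810, 877.08] 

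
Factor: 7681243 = 7681243^1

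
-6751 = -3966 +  - 2785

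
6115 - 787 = 5328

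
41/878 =41/878   =  0.05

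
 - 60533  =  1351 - 61884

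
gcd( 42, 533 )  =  1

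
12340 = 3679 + 8661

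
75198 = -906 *( - 83) 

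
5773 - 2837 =2936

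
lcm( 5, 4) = 20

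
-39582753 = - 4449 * 8897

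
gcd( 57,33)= 3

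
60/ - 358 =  - 1+149/179 = - 0.17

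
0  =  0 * 294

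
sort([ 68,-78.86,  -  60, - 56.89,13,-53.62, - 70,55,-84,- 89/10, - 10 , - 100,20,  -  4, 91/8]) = [-100,-84, - 78.86, - 70,- 60, - 56.89 , - 53.62, - 10, -89/10, - 4,91/8,13,20, 55, 68 ] 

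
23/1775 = 23/1775 = 0.01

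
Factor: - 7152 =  - 2^4*3^1*149^1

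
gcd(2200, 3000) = 200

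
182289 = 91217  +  91072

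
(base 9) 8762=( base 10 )6455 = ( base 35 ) 59f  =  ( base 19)hge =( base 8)14467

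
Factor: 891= 3^4*11^1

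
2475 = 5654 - 3179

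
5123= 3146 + 1977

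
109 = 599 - 490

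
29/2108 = 29/2108 =0.01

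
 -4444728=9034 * (  -  492) 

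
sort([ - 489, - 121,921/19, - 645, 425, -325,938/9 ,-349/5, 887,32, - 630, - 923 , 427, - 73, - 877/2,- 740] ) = [ -923  ,-740 , - 645, - 630,- 489,-877/2,- 325, - 121, - 73, - 349/5,32 , 921/19,938/9,425,427 , 887 ] 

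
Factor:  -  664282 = - 2^1*41^1*8101^1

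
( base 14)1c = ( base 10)26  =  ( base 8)32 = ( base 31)Q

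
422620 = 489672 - 67052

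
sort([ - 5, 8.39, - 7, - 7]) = [-7, - 7 , - 5,  8.39 ]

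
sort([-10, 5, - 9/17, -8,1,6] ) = [ - 10, - 8, - 9/17, 1, 5, 6] 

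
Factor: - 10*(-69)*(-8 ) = - 5520 = - 2^4*3^1*5^1 * 23^1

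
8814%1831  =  1490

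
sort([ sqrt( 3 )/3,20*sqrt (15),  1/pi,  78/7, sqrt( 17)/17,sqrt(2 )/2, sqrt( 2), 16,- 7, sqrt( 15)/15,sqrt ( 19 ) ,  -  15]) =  [ - 15 , - 7,sqrt( 17 )/17,sqrt(15)/15,1/pi, sqrt( 3)/3, sqrt( 2)/2,sqrt(2),sqrt(19), 78/7, 16 , 20 * sqrt( 15)]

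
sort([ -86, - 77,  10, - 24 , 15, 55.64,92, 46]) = [ - 86 , - 77,-24, 10, 15,46,55.64, 92]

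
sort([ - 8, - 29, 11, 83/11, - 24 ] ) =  [ - 29,-24, - 8, 83/11, 11]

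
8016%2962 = 2092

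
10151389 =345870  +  9805519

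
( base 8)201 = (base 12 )a9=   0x81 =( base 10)129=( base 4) 2001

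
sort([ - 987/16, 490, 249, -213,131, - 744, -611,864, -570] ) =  [ - 744,-611, - 570,-213 , -987/16,131,249,490, 864]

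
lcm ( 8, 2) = 8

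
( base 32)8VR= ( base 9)13564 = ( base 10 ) 9211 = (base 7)35566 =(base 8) 21773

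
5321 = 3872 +1449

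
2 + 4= 6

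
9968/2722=3+901/1361 = 3.66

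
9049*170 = 1538330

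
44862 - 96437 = - 51575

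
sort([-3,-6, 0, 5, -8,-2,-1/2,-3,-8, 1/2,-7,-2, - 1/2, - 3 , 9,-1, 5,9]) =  [-8,-8, - 7,-6,- 3,-3, - 3, - 2, - 2,- 1,-1/2, - 1/2,  0, 1/2,5, 5,9,9 ]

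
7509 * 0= 0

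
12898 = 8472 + 4426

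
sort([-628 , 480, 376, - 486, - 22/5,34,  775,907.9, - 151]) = [-628,-486, - 151, - 22/5, 34 , 376,480,775,907.9] 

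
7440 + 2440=9880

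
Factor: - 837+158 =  - 7^1 * 97^1 = -  679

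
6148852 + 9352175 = 15501027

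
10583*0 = 0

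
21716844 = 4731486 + 16985358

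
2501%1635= 866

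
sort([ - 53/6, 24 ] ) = [ - 53/6, 24] 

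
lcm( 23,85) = 1955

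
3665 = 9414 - 5749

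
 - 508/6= -85+ 1/3 = -84.67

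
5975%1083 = 560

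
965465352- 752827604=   212637748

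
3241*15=48615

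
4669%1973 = 723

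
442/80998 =221/40499 = 0.01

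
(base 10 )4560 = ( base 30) 520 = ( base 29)5C7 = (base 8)10720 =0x11D0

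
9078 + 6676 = 15754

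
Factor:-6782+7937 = 3^1 * 5^1*7^1*11^1 = 1155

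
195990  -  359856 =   -  163866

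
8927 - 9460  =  - 533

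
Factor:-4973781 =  - 3^1*1657927^1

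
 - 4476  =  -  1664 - 2812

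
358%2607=358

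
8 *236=1888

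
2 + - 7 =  - 5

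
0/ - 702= 0/1 = - 0.00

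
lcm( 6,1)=6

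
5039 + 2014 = 7053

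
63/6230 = 9/890= 0.01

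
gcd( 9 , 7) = 1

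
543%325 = 218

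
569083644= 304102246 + 264981398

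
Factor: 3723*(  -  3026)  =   - 11265798  =  -  2^1*3^1 * 17^2*73^1 * 89^1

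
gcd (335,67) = 67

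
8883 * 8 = 71064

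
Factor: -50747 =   -  31^1*1637^1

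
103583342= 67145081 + 36438261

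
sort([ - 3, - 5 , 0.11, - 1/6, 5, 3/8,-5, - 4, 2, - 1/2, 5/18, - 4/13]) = [  -  5 ,  -  5, -4, - 3, - 1/2, - 4/13, - 1/6,0.11, 5/18, 3/8, 2,5 ]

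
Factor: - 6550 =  - 2^1*5^2*131^1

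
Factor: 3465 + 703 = 4168= 2^3*521^1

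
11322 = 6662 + 4660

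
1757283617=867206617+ 890077000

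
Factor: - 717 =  - 3^1*239^1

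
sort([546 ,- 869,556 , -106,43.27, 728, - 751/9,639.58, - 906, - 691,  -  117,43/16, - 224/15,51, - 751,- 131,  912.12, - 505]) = [ - 906,  -  869,- 751, - 691, - 505, - 131 ,-117, - 106, - 751/9, - 224/15,43/16,43.27,51, 546 , 556, 639.58,728,  912.12] 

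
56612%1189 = 729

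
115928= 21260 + 94668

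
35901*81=2907981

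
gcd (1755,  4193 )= 1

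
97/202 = 97/202=0.48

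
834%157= 49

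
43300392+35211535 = 78511927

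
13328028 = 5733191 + 7594837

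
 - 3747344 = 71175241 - 74922585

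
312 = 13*24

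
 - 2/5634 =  -1/2817 = - 0.00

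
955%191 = 0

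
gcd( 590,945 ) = 5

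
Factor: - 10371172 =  - 2^2*7^1*370399^1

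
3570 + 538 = 4108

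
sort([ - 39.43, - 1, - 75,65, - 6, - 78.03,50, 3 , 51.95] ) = [ - 78.03 ,  -  75,  -  39.43, - 6, - 1, 3, 50, 51.95, 65]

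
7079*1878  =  13294362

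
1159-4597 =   -  3438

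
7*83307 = 583149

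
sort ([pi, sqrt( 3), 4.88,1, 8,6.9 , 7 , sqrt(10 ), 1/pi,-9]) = [ - 9,1/pi, 1, sqrt(3 ) , pi, sqrt( 10), 4.88, 6.9,7,8]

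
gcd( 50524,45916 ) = 4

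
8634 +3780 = 12414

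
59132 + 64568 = 123700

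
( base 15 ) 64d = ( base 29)1K2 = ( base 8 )2617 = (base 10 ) 1423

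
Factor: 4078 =2^1*2039^1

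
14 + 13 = 27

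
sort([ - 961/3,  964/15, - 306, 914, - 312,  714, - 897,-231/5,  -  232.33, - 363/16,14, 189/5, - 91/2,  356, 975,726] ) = [ - 897,  -  961/3, - 312, - 306, - 232.33, - 231/5, - 91/2,-363/16,14,189/5 , 964/15 , 356, 714,  726,  914, 975] 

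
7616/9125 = 7616/9125 = 0.83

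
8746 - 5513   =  3233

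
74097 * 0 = 0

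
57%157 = 57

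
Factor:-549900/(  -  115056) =325/68 =2^( - 2 )*5^2*13^1 * 17^ ( - 1)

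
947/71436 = 947/71436 = 0.01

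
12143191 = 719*16889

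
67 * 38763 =2597121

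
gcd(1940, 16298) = 2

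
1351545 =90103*15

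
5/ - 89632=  - 5/89632  =  - 0.00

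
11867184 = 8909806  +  2957378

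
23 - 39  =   - 16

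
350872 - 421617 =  - 70745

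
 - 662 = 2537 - 3199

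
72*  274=19728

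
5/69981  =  5/69981 = 0.00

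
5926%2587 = 752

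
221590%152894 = 68696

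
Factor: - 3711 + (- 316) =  - 4027^1 =-4027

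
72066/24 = 12011/4 = 3002.75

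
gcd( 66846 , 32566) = 1714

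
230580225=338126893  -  107546668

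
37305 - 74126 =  - 36821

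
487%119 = 11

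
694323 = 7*99189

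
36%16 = 4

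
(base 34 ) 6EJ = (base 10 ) 7431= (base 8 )16407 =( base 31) 7mm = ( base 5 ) 214211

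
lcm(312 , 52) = 312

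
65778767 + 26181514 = 91960281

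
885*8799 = 7787115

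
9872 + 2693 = 12565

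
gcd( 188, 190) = 2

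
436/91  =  4+ 72/91 = 4.79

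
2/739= 2/739= 0.00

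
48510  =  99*490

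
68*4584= 311712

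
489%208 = 73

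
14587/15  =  14587/15 = 972.47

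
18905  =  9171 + 9734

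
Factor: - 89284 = -2^2*13^1 * 17^1*101^1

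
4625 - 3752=873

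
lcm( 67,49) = 3283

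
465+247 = 712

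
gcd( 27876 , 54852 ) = 12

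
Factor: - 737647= - 17^1*43391^1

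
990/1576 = 495/788 = 0.63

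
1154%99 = 65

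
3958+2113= 6071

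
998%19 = 10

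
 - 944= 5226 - 6170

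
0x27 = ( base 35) 14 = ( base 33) 16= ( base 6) 103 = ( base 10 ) 39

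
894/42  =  149/7  =  21.29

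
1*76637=76637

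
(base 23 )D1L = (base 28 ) 8n5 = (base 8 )15411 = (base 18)1369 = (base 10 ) 6921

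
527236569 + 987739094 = 1514975663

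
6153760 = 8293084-2139324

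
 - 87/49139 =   -  87/49139 = - 0.00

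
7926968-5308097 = 2618871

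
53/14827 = 53/14827 = 0.00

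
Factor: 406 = 2^1*7^1*29^1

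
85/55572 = 85/55572 = 0.00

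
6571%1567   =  303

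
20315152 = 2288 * 8879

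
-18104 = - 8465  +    -  9639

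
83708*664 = 55582112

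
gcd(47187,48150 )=963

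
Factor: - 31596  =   - 2^2*3^1*2633^1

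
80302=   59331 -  - 20971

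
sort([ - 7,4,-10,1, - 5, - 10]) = [ - 10, - 10,- 7, - 5,  1,4]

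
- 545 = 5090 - 5635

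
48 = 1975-1927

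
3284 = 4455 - 1171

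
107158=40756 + 66402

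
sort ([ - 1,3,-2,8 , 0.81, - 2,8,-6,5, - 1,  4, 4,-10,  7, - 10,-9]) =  [ - 10,  -  10, - 9, - 6, - 2, - 2, - 1 , - 1,0.81,3,  4, 4,  5 , 7,8,8]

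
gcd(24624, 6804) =324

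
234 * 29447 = 6890598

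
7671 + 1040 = 8711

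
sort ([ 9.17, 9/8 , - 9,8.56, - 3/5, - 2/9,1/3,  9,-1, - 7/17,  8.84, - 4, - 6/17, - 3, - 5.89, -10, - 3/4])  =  [  -  10, - 9,-5.89, - 4, - 3, - 1 , - 3/4, - 3/5, - 7/17, - 6/17,-2/9, 1/3,9/8,8.56, 8.84,9, 9.17]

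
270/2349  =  10/87 =0.11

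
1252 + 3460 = 4712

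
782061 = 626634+155427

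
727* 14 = 10178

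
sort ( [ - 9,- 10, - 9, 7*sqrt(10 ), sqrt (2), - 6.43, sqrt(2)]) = [ - 10, -9, - 9, - 6.43, sqrt( 2), sqrt(2) , 7* sqrt(10 )] 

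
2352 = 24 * 98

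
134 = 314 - 180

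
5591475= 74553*75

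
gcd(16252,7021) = 17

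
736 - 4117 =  - 3381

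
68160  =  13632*5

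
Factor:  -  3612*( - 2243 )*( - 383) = -3102957228 = -  2^2*3^1 *7^1*43^1*383^1*2243^1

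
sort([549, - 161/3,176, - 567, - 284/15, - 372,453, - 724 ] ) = [ - 724, - 567 ,-372, - 161/3,- 284/15,176,453, 549 ]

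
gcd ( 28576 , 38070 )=94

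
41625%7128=5985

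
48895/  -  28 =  - 6985/4 = -1746.25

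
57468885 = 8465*6789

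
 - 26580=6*(-4430) 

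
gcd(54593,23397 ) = 7799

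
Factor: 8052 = 2^2* 3^1 * 11^1*61^1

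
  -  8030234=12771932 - 20802166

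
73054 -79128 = -6074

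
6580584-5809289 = 771295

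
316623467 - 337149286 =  - 20525819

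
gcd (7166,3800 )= 2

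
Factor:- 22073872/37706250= - 2^3*3^(-1) * 5^( - 5)*29^1 * 113^1*421^1*2011^( - 1) = - 11036936/18853125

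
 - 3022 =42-3064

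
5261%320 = 141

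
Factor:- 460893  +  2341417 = 1880524 = 2^2 *470131^1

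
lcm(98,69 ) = 6762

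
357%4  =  1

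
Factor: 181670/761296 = 2^(-3 )*5^1*37^1*491^1*47581^ ( - 1 ) = 90835/380648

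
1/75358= 1/75358 = 0.00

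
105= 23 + 82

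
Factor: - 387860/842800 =- 2^( - 2 ) * 5^( - 1 )*7^( - 2)* 11^1*41^1 = - 451/980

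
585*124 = 72540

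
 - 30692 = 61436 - 92128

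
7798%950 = 198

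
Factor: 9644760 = 2^3*3^2*5^1*73^1*367^1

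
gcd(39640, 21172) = 4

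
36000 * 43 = 1548000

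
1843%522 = 277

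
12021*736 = 8847456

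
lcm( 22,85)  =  1870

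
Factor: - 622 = -2^1*311^1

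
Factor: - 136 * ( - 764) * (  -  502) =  - 52159808 = - 2^6*17^1 * 191^1*251^1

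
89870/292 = 307+113/146 = 307.77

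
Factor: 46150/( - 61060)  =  -65/86 = - 2^( - 1)*5^1*13^1*43^( - 1)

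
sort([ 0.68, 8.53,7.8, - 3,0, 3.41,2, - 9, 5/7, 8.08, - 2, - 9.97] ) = [-9.97, - 9, - 3, - 2,0 , 0.68,5/7, 2, 3.41,7.8,8.08, 8.53]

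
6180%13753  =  6180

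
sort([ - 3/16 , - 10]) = [ - 10, - 3/16]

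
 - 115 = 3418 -3533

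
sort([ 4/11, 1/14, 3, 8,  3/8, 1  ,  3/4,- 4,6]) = [  -  4, 1/14,  4/11, 3/8, 3/4, 1,  3 , 6, 8]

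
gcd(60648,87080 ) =56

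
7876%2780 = 2316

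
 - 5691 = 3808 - 9499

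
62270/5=12454=12454.00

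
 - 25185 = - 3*8395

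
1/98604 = 1/98604=0.00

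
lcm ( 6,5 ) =30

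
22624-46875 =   -  24251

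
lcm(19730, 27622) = 138110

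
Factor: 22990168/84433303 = 2^3*61^1*47111^1*84433303^( -1)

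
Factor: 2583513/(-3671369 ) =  - 3^2*13^(-1 )*282413^(  -  1)*287057^1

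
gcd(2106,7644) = 78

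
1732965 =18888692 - 17155727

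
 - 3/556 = - 1  +  553/556 = - 0.01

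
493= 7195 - 6702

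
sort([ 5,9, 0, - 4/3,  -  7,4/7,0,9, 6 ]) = [ - 7,  -  4/3,0,0,4/7,5,6,9,9] 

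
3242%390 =122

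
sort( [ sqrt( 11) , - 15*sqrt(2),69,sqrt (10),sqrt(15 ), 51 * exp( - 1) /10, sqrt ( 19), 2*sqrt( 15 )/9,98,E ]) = [ - 15  *  sqrt(2),  2 * sqrt( 15)/9,51*exp(-1)/10,  E,sqrt( 10), sqrt( 11),sqrt( 15 ), sqrt( 19 ), 69 , 98]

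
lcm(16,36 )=144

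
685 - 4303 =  - 3618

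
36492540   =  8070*4522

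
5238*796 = 4169448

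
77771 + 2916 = 80687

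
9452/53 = 178  +  18/53 = 178.34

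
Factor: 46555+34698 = 193^1 * 421^1 = 81253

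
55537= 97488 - 41951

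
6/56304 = 1/9384 = 0.00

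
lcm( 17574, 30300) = 878700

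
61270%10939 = 6575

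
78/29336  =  39/14668 = 0.00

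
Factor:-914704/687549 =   -  2^4*3^( - 1) * 7^1 * 31^( -1)*7393^( - 1 ) * 8167^1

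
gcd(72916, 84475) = 1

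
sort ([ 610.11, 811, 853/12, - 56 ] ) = [-56,  853/12,610.11, 811 ]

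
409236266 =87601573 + 321634693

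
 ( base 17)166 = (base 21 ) IJ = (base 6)1501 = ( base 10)397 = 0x18d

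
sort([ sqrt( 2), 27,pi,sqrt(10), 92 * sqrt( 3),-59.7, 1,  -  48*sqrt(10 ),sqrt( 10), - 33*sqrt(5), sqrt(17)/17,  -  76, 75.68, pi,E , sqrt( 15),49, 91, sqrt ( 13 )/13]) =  [ - 48*sqrt(10 ),  -  76,  -  33 * sqrt(5 ) ,  -  59.7,sqrt( 17)/17,sqrt (13)/13 , 1,sqrt(2 ), E , pi,pi,sqrt( 10 ),sqrt(10), sqrt( 15),27, 49,75.68, 91,  92*sqrt( 3 )] 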